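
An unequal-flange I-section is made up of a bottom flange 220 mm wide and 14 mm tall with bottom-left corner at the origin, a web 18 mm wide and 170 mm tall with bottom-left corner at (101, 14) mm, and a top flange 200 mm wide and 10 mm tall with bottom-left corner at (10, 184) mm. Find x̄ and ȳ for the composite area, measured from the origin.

bottom flange: A = 220 × 14 = 3080.00, centroid at (110.00, 7.00).
web: A = 18 × 170 = 3060.00, centroid at (110.00, 99.00).
top flange: A = 200 × 10 = 2000.00, centroid at (110.00, 189.00).
ΣA = 8140.00 mm²
ΣAx̄ = (3080.00)(110.00) + (3060.00)(110.00) + (2000.00)(110.00) = 895400.00 mm³
ΣAȳ = (3080.00)(7.00) + (3060.00)(99.00) + (2000.00)(189.00) = 702500.00 mm³
x̄ = 895400.00 / 8140.00 = 110.00 mm
ȳ = 702500.00 / 8140.00 = 86.30 mm

x̄ = 110.00 mm, ȳ = 86.30 mm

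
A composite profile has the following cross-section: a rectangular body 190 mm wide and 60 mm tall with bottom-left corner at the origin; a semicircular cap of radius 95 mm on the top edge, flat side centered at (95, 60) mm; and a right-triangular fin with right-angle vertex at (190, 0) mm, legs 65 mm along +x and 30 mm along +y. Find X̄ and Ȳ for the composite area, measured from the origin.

Part | A | x̄ᵢ | ȳᵢ | A·x̄ᵢ | A·ȳᵢ
rectangular body | 11400.00 | 95.00 | 30.00 | 1083000.00 | 342000.00
semicircular top | 14176.44 | 95.00 | 100.32 | 1346761.50 | 1422169.54
triangular fin | 975.00 | 211.67 | 10.00 | 206375.00 | 9750.00
Σ | 26551.44 |  |  | 2636136.50 | 1773919.54
X̄ = 2636136.50 / 26551.44 = 99.28 mm
Ȳ = 1773919.54 / 26551.44 = 66.81 mm

X̄ = 99.28 mm, Ȳ = 66.81 mm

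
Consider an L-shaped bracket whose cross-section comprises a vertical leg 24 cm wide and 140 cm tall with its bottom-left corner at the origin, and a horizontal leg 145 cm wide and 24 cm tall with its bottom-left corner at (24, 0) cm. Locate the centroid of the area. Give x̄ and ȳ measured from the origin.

x̄ = 54.99 cm, ȳ = 40.49 cm

vertical leg: A = 24 × 140 = 3360.00, centroid at (12.00, 70.00).
horizontal leg: A = 145 × 24 = 3480.00, centroid at (96.50, 12.00).
ΣA = 6840.00 cm², ΣAx̄ = 376140.00 cm³, ΣAȳ = 276960.00 cm³.
x̄ = 376140.00/6840.00 = 54.99 cm; ȳ = 276960.00/6840.00 = 40.49 cm.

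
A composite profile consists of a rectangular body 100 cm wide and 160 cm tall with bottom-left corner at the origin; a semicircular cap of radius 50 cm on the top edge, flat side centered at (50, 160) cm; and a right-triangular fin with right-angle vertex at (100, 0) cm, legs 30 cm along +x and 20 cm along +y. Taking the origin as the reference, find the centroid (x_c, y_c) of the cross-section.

x_c = 50.89 cm, y_c = 98.56 cm

Part | A | x̄ᵢ | ȳᵢ | A·x̄ᵢ | A·ȳᵢ
rectangular body | 16000.00 | 50.00 | 80.00 | 800000.00 | 1280000.00
semicircular top | 3926.99 | 50.00 | 181.22 | 196349.54 | 711651.86
triangular fin | 300.00 | 110.00 | 6.67 | 33000.00 | 2000.00
Σ | 20226.99 |  |  | 1029349.54 | 1993651.86
x_c = 1029349.54 / 20226.99 = 50.89 cm
y_c = 1993651.86 / 20226.99 = 98.56 cm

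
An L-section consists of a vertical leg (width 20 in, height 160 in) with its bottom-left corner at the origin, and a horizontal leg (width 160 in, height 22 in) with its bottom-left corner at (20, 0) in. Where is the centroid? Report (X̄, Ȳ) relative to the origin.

Part | A | x̄ᵢ | ȳᵢ | A·x̄ᵢ | A·ȳᵢ
vertical leg | 3200.00 | 10.00 | 80.00 | 32000.00 | 256000.00
horizontal leg | 3520.00 | 100.00 | 11.00 | 352000.00 | 38720.00
Σ | 6720.00 |  |  | 384000.00 | 294720.00
X̄ = 384000.00 / 6720.00 = 57.14 in
Ȳ = 294720.00 / 6720.00 = 43.86 in

X̄ = 57.14 in, Ȳ = 43.86 in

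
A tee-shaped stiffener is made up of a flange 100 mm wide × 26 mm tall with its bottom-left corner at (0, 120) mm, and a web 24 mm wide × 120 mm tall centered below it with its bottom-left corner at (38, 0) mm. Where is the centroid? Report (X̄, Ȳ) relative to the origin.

web: A = 24 × 120 = 2880.00, centroid at (50.00, 60.00).
flange: A = 100 × 26 = 2600.00, centroid at (50.00, 133.00).
ΣA = 5480.00 mm², ΣAX̄ = 274000.00 mm³, ΣAȲ = 518600.00 mm³.
X̄ = 274000.00/5480.00 = 50.00 mm; Ȳ = 518600.00/5480.00 = 94.64 mm.

X̄ = 50.00 mm, Ȳ = 94.64 mm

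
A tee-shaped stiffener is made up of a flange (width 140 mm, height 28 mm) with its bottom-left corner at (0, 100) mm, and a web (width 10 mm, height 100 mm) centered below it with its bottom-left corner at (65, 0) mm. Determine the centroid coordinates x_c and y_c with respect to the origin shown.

web: A = 10 × 100 = 1000.00, centroid at (70.00, 50.00).
flange: A = 140 × 28 = 3920.00, centroid at (70.00, 114.00).
ΣA = 4920.00 mm², ΣAx_c = 344400.00 mm³, ΣAy_c = 496880.00 mm³.
x_c = 344400.00/4920.00 = 70.00 mm; y_c = 496880.00/4920.00 = 100.99 mm.

x_c = 70.00 mm, y_c = 100.99 mm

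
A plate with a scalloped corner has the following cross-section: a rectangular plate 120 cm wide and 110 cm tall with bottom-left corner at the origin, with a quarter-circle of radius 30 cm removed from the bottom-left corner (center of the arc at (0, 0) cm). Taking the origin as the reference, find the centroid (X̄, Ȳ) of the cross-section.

plate: A = 120 × 110 = 13200.00, centroid at (60.00, 55.00).
removed quarter-circle: A = −¼π·30² = -706.86, centroid at (12.73, 12.73).
ΣA = 12493.14 cm²
ΣAX̄ = (13200.00)(60.00) + (-706.86)(12.73) = 783000.00 cm³
ΣAȲ = (13200.00)(55.00) + (-706.86)(12.73) = 717000.00 cm³
X̄ = 783000.00 / 12493.14 = 62.67 cm
Ȳ = 717000.00 / 12493.14 = 57.39 cm

X̄ = 62.67 cm, Ȳ = 57.39 cm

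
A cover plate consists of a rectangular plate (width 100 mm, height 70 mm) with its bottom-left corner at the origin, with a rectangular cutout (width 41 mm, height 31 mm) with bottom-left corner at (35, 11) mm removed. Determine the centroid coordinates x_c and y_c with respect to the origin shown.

plate: A = 100 × 70 = 7000.00, centroid at (50.00, 35.00).
hole: A = −(41 × 31) = -1271.00, centroid at (55.50, 26.50).
ΣA = 5729.00 mm²
ΣAx_c = (7000.00)(50.00) + (-1271.00)(55.50) = 279459.50 mm³
ΣAy_c = (7000.00)(35.00) + (-1271.00)(26.50) = 211318.50 mm³
x_c = 279459.50 / 5729.00 = 48.78 mm
y_c = 211318.50 / 5729.00 = 36.89 mm

x_c = 48.78 mm, y_c = 36.89 mm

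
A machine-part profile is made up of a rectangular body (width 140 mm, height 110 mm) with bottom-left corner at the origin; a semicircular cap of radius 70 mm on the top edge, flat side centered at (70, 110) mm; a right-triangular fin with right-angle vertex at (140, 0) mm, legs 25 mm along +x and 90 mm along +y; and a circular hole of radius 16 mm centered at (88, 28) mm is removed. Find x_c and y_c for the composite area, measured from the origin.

x_c = 73.15 mm, y_c = 82.57 mm

rectangular body: A = 140 × 110 = 15400.00, centroid at (70.00, 55.00).
semicircular top: A = ½π·70² = 7696.90, centroid at (70.00, 139.71).
triangular fin: A = ½·25·90 = 1125.00, centroid at (148.33, 30.00).
hole: A = −π·16² = -804.25, centroid at (88.00, 28.00).
ΣA = 23417.65 mm²
ΣAx_c = (15400.00)(70.00) + (7696.90)(70.00) + (1125.00)(148.33) + (-804.25)(88.00) = 1712884.34 mm³
ΣAy_c = (15400.00)(55.00) + (7696.90)(139.71) + (1125.00)(30.00) + (-804.25)(28.00) = 1933556.95 mm³
x_c = 1712884.34 / 23417.65 = 73.15 mm
y_c = 1933556.95 / 23417.65 = 82.57 mm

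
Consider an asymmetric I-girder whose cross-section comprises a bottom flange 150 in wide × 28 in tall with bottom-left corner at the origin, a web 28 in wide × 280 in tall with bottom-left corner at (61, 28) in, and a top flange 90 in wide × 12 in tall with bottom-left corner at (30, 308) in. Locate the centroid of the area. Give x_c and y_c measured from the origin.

bottom flange: A = 150 × 28 = 4200.00, centroid at (75.00, 14.00).
web: A = 28 × 280 = 7840.00, centroid at (75.00, 168.00).
top flange: A = 90 × 12 = 1080.00, centroid at (75.00, 314.00).
ΣA = 13120.00 in²
ΣAx_c = (4200.00)(75.00) + (7840.00)(75.00) + (1080.00)(75.00) = 984000.00 in³
ΣAy_c = (4200.00)(14.00) + (7840.00)(168.00) + (1080.00)(314.00) = 1715040.00 in³
x_c = 984000.00 / 13120.00 = 75.00 in
y_c = 1715040.00 / 13120.00 = 130.72 in

x_c = 75.00 in, y_c = 130.72 in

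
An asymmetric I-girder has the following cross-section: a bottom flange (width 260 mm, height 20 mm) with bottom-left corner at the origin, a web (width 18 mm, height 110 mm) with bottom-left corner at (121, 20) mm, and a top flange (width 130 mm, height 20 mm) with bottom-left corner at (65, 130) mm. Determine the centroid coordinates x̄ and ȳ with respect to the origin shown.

x̄ = 130.00 mm, ȳ = 57.72 mm

Part | A | x̄ᵢ | ȳᵢ | A·x̄ᵢ | A·ȳᵢ
bottom flange | 5200.00 | 130.00 | 10.00 | 676000.00 | 52000.00
web | 1980.00 | 130.00 | 75.00 | 257400.00 | 148500.00
top flange | 2600.00 | 130.00 | 140.00 | 338000.00 | 364000.00
Σ | 9780.00 |  |  | 1271400.00 | 564500.00
x̄ = 1271400.00 / 9780.00 = 130.00 mm
ȳ = 564500.00 / 9780.00 = 57.72 mm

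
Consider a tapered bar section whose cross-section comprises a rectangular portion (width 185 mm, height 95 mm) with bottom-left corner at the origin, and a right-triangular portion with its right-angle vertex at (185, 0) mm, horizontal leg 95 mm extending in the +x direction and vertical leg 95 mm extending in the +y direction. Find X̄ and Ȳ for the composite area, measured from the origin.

rectangular portion: A = 185 × 95 = 17575.00, centroid at (92.50, 47.50).
triangular portion: A = ½·95·95 = 4512.50, centroid at (216.67, 31.67).
ΣA = 22087.50 mm², ΣAX̄ = 2603395.83 mm³, ΣAȲ = 977708.33 mm³.
X̄ = 2603395.83/22087.50 = 117.87 mm; Ȳ = 977708.33/22087.50 = 44.27 mm.

X̄ = 117.87 mm, Ȳ = 44.27 mm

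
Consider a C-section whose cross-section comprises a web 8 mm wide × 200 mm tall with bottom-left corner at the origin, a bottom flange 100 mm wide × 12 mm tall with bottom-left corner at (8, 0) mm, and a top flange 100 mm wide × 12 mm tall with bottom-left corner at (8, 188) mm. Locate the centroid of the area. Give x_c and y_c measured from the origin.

x_c = 36.40 mm, y_c = 100.00 mm

Part | A | x̄ᵢ | ȳᵢ | A·x̄ᵢ | A·ȳᵢ
web | 1600.00 | 4.00 | 100.00 | 6400.00 | 160000.00
bottom flange | 1200.00 | 58.00 | 6.00 | 69600.00 | 7200.00
top flange | 1200.00 | 58.00 | 194.00 | 69600.00 | 232800.00
Σ | 4000.00 |  |  | 145600.00 | 400000.00
x_c = 145600.00 / 4000.00 = 36.40 mm
y_c = 400000.00 / 4000.00 = 100.00 mm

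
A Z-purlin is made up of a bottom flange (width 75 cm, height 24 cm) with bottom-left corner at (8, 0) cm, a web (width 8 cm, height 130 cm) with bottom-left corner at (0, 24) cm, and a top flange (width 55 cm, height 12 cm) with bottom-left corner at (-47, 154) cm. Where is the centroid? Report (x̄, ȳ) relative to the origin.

Part | A | x̄ᵢ | ȳᵢ | A·x̄ᵢ | A·ȳᵢ
bottom flange | 1800.00 | 45.50 | 12.00 | 81900.00 | 21600.00
web | 1040.00 | 4.00 | 89.00 | 4160.00 | 92560.00
top flange | 660.00 | -19.50 | 160.00 | -12870.00 | 105600.00
Σ | 3500.00 |  |  | 73190.00 | 219760.00
x̄ = 73190.00 / 3500.00 = 20.91 cm
ȳ = 219760.00 / 3500.00 = 62.79 cm

x̄ = 20.91 cm, ȳ = 62.79 cm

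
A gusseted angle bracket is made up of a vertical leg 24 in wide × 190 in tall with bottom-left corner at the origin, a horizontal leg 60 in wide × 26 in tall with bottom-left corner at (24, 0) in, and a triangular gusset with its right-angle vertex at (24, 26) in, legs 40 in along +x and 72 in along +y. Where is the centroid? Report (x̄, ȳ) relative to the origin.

vertical leg: A = 24 × 190 = 4560.00, centroid at (12.00, 95.00).
horizontal leg: A = 60 × 26 = 1560.00, centroid at (54.00, 13.00).
gusset: A = ½·40·72 = 1440.00, centroid at (37.33, 50.00).
ΣA = 7560.00 in²
ΣAx̄ = (4560.00)(12.00) + (1560.00)(54.00) + (1440.00)(37.33) = 192720.00 in³
ΣAȳ = (4560.00)(95.00) + (1560.00)(13.00) + (1440.00)(50.00) = 525480.00 in³
x̄ = 192720.00 / 7560.00 = 25.49 in
ȳ = 525480.00 / 7560.00 = 69.51 in

x̄ = 25.49 in, ȳ = 69.51 in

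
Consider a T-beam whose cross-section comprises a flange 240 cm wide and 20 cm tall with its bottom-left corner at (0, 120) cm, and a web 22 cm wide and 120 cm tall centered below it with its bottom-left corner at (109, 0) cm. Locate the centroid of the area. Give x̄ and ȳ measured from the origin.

x̄ = 120.00 cm, ȳ = 105.16 cm

web: A = 22 × 120 = 2640.00, centroid at (120.00, 60.00).
flange: A = 240 × 20 = 4800.00, centroid at (120.00, 130.00).
ΣA = 7440.00 cm², ΣAx̄ = 892800.00 cm³, ΣAȳ = 782400.00 cm³.
x̄ = 892800.00/7440.00 = 120.00 cm; ȳ = 782400.00/7440.00 = 105.16 cm.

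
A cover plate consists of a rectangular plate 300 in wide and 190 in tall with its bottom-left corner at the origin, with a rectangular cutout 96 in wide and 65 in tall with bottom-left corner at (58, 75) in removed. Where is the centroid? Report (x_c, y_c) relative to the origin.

x_c = 155.41 in, y_c = 93.46 in

plate: A = 300 × 190 = 57000.00, centroid at (150.00, 95.00).
hole: A = −(96 × 65) = -6240.00, centroid at (106.00, 107.50).
ΣA = 50760.00 in²
ΣAx_c = (57000.00)(150.00) + (-6240.00)(106.00) = 7888560.00 in³
ΣAy_c = (57000.00)(95.00) + (-6240.00)(107.50) = 4744200.00 in³
x_c = 7888560.00 / 50760.00 = 155.41 in
y_c = 4744200.00 / 50760.00 = 93.46 in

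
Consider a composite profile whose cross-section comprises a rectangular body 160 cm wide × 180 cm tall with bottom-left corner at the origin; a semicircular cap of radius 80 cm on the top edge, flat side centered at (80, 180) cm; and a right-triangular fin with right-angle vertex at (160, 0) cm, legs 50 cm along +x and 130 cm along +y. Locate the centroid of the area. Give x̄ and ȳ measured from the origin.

rectangular body: A = 160 × 180 = 28800.00, centroid at (80.00, 90.00).
semicircular top: A = ½π·80² = 10053.10, centroid at (80.00, 213.95).
triangular fin: A = ½·50·130 = 3250.00, centroid at (176.67, 43.33).
ΣA = 42103.10 cm²
ΣAx̄ = (28800.00)(80.00) + (10053.10)(80.00) + (3250.00)(176.67) = 3682414.39 cm³
ΣAȳ = (28800.00)(90.00) + (10053.10)(213.95) + (3250.00)(43.33) = 4883724.04 cm³
x̄ = 3682414.39 / 42103.10 = 87.46 cm
ȳ = 4883724.04 / 42103.10 = 115.99 cm

x̄ = 87.46 cm, ȳ = 115.99 cm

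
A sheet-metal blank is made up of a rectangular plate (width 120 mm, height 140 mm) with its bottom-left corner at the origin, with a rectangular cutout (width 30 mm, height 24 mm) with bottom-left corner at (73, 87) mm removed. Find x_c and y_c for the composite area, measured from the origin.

x_c = 58.75 mm, y_c = 68.70 mm

Part | A | x̄ᵢ | ȳᵢ | A·x̄ᵢ | A·ȳᵢ
plate | 16800.00 | 60.00 | 70.00 | 1008000.00 | 1176000.00
hole | -720.00 | 88.00 | 99.00 | -63360.00 | -71280.00
Σ | 16080.00 |  |  | 944640.00 | 1104720.00
x_c = 944640.00 / 16080.00 = 58.75 mm
y_c = 1104720.00 / 16080.00 = 68.70 mm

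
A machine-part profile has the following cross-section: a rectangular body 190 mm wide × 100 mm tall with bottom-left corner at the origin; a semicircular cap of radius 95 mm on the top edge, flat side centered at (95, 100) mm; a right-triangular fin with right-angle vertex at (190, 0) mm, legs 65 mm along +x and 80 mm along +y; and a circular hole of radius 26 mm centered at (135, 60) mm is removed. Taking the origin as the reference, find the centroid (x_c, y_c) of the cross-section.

rectangular body: A = 190 × 100 = 19000.00, centroid at (95.00, 50.00).
semicircular top: A = ½π·95² = 14176.44, centroid at (95.00, 140.32).
triangular fin: A = ½·65·80 = 2600.00, centroid at (211.67, 26.67).
hole: A = −π·26² = -2123.72, centroid at (135.00, 60.00).
ΣA = 33652.72 mm², ΣAx_c = 3415393.09 mm³, ΣAy_c = 2881137.35 mm³.
x_c = 3415393.09/33652.72 = 101.49 mm; y_c = 2881137.35/33652.72 = 85.61 mm.

x_c = 101.49 mm, y_c = 85.61 mm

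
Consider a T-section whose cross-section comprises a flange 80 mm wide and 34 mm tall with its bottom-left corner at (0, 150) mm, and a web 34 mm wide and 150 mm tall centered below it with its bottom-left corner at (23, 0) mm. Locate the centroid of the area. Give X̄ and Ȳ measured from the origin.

web: A = 34 × 150 = 5100.00, centroid at (40.00, 75.00).
flange: A = 80 × 34 = 2720.00, centroid at (40.00, 167.00).
ΣA = 7820.00 mm²
ΣAX̄ = (5100.00)(40.00) + (2720.00)(40.00) = 312800.00 mm³
ΣAȲ = (5100.00)(75.00) + (2720.00)(167.00) = 836740.00 mm³
X̄ = 312800.00 / 7820.00 = 40.00 mm
Ȳ = 836740.00 / 7820.00 = 107.00 mm

X̄ = 40.00 mm, Ȳ = 107.00 mm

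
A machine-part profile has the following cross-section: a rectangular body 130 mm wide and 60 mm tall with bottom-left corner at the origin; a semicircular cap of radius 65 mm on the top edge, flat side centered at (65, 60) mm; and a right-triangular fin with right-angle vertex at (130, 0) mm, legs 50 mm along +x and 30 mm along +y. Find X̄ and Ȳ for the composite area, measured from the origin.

rectangular body: A = 130 × 60 = 7800.00, centroid at (65.00, 30.00).
semicircular top: A = ½π·65² = 6636.61, centroid at (65.00, 87.59).
triangular fin: A = ½·50·30 = 750.00, centroid at (146.67, 10.00).
ΣA = 15186.61 mm²
ΣAX̄ = (7800.00)(65.00) + (6636.61)(65.00) + (750.00)(146.67) = 1048379.94 mm³
ΣAȲ = (7800.00)(30.00) + (6636.61)(87.59) + (750.00)(10.00) = 822780.20 mm³
X̄ = 1048379.94 / 15186.61 = 69.03 mm
Ȳ = 822780.20 / 15186.61 = 54.18 mm

X̄ = 69.03 mm, Ȳ = 54.18 mm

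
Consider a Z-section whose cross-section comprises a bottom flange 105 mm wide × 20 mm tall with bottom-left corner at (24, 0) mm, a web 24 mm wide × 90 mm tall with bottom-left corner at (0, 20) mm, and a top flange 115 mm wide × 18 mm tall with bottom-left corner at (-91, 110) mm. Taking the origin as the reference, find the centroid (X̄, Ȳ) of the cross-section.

bottom flange: A = 105 × 20 = 2100.00, centroid at (76.50, 10.00).
web: A = 24 × 90 = 2160.00, centroid at (12.00, 65.00).
top flange: A = 115 × 18 = 2070.00, centroid at (-33.50, 119.00).
ΣA = 6330.00 mm², ΣAX̄ = 117225.00 mm³, ΣAȲ = 407730.00 mm³.
X̄ = 117225.00/6330.00 = 18.52 mm; Ȳ = 407730.00/6330.00 = 64.41 mm.

X̄ = 18.52 mm, Ȳ = 64.41 mm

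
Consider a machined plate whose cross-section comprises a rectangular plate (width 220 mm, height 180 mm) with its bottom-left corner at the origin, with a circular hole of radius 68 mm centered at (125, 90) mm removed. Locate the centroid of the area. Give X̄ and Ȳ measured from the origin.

X̄ = 101.31 mm, Ȳ = 90.00 mm

plate: A = 220 × 180 = 39600.00, centroid at (110.00, 90.00).
hole: A = −π·68² = -14526.72, centroid at (125.00, 90.00).
ΣA = 25073.28 mm²
ΣAX̄ = (39600.00)(110.00) + (-14526.72)(125.00) = 2540159.45 mm³
ΣAȲ = (39600.00)(90.00) + (-14526.72)(90.00) = 2256594.80 mm³
X̄ = 2540159.45 / 25073.28 = 101.31 mm
Ȳ = 2256594.80 / 25073.28 = 90.00 mm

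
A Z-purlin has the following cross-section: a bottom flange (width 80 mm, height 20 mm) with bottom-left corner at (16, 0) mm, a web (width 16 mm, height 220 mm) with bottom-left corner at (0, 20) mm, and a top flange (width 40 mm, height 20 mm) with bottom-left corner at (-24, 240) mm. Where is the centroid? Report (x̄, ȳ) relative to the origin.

bottom flange: A = 80 × 20 = 1600.00, centroid at (56.00, 10.00).
web: A = 16 × 220 = 3520.00, centroid at (8.00, 130.00).
top flange: A = 40 × 20 = 800.00, centroid at (-4.00, 250.00).
ΣA = 5920.00 mm², ΣAx̄ = 114560.00 mm³, ΣAȳ = 673600.00 mm³.
x̄ = 114560.00/5920.00 = 19.35 mm; ȳ = 673600.00/5920.00 = 113.78 mm.

x̄ = 19.35 mm, ȳ = 113.78 mm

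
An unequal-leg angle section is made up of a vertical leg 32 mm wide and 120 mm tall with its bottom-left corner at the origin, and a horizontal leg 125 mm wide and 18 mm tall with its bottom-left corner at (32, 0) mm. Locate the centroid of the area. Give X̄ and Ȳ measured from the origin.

vertical leg: A = 32 × 120 = 3840.00, centroid at (16.00, 60.00).
horizontal leg: A = 125 × 18 = 2250.00, centroid at (94.50, 9.00).
ΣA = 6090.00 mm²
ΣAX̄ = (3840.00)(16.00) + (2250.00)(94.50) = 274065.00 mm³
ΣAȲ = (3840.00)(60.00) + (2250.00)(9.00) = 250650.00 mm³
X̄ = 274065.00 / 6090.00 = 45.00 mm
Ȳ = 250650.00 / 6090.00 = 41.16 mm

X̄ = 45.00 mm, Ȳ = 41.16 mm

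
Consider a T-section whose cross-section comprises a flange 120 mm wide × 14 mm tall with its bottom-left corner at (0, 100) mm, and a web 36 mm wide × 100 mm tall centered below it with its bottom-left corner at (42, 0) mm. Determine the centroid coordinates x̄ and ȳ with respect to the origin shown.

x̄ = 60.00 mm, ȳ = 68.14 mm

Part | A | x̄ᵢ | ȳᵢ | A·x̄ᵢ | A·ȳᵢ
web | 3600.00 | 60.00 | 50.00 | 216000.00 | 180000.00
flange | 1680.00 | 60.00 | 107.00 | 100800.00 | 179760.00
Σ | 5280.00 |  |  | 316800.00 | 359760.00
x̄ = 316800.00 / 5280.00 = 60.00 mm
ȳ = 359760.00 / 5280.00 = 68.14 mm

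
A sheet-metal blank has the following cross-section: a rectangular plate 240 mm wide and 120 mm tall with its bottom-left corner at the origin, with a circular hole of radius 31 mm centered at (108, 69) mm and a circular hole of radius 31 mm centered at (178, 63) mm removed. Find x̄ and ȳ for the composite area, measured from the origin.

plate: A = 240 × 120 = 28800.00, centroid at (120.00, 60.00).
hole 1: A = −π·31² = -3019.07, centroid at (108.00, 69.00).
hole 2: A = −π·31² = -3019.07, centroid at (178.00, 63.00).
ΣA = 22761.86 mm², ΣAx̄ = 2592545.83 mm³, ΣAȳ = 1329482.69 mm³.
x̄ = 2592545.83/22761.86 = 113.90 mm; ȳ = 1329482.69/22761.86 = 58.41 mm.

x̄ = 113.90 mm, ȳ = 58.41 mm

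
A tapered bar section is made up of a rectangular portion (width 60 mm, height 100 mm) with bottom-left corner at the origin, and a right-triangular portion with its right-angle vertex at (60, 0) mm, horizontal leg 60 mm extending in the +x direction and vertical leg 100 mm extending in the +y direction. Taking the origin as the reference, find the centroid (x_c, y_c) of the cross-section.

x_c = 46.67 mm, y_c = 44.44 mm

rectangular portion: A = 60 × 100 = 6000.00, centroid at (30.00, 50.00).
triangular portion: A = ½·60·100 = 3000.00, centroid at (80.00, 33.33).
ΣA = 9000.00 mm², ΣAx_c = 420000.00 mm³, ΣAy_c = 400000.00 mm³.
x_c = 420000.00/9000.00 = 46.67 mm; y_c = 400000.00/9000.00 = 44.44 mm.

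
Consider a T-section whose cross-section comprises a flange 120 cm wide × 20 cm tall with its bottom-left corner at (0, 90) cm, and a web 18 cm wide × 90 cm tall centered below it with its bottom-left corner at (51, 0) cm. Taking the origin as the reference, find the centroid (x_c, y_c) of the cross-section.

x_c = 60.00 cm, y_c = 77.84 cm

web: A = 18 × 90 = 1620.00, centroid at (60.00, 45.00).
flange: A = 120 × 20 = 2400.00, centroid at (60.00, 100.00).
ΣA = 4020.00 cm²
ΣAx_c = (1620.00)(60.00) + (2400.00)(60.00) = 241200.00 cm³
ΣAy_c = (1620.00)(45.00) + (2400.00)(100.00) = 312900.00 cm³
x_c = 241200.00 / 4020.00 = 60.00 cm
y_c = 312900.00 / 4020.00 = 77.84 cm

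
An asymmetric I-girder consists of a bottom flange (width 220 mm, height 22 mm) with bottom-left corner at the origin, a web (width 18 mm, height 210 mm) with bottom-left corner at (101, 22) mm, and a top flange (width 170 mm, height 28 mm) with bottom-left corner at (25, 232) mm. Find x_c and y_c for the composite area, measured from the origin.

x_c = 110.00 mm, y_c = 127.37 mm

Part | A | x̄ᵢ | ȳᵢ | A·x̄ᵢ | A·ȳᵢ
bottom flange | 4840.00 | 110.00 | 11.00 | 532400.00 | 53240.00
web | 3780.00 | 110.00 | 127.00 | 415800.00 | 480060.00
top flange | 4760.00 | 110.00 | 246.00 | 523600.00 | 1170960.00
Σ | 13380.00 |  |  | 1471800.00 | 1704260.00
x_c = 1471800.00 / 13380.00 = 110.00 mm
y_c = 1704260.00 / 13380.00 = 127.37 mm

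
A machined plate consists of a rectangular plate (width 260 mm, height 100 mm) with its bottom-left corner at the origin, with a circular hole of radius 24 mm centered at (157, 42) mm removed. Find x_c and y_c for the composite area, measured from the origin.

x_c = 127.98 mm, y_c = 50.60 mm

Part | A | x̄ᵢ | ȳᵢ | A·x̄ᵢ | A·ȳᵢ
plate | 26000.00 | 130.00 | 50.00 | 3380000.00 | 1300000.00
hole | -1809.56 | 157.00 | 42.00 | -284100.51 | -76001.41
Σ | 24190.44 |  |  | 3095899.49 | 1223998.59
x_c = 3095899.49 / 24190.44 = 127.98 mm
y_c = 1223998.59 / 24190.44 = 50.60 mm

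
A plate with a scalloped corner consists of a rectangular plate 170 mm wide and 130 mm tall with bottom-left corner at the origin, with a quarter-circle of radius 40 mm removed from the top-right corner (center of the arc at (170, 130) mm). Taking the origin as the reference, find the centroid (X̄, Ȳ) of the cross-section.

plate: A = 170 × 130 = 22100.00, centroid at (85.00, 65.00).
removed quarter-circle: A = −¼π·40² = -1256.64, centroid at (153.02, 113.02).
ΣA = 20843.36 mm²
ΣAX̄ = (22100.00)(85.00) + (-1256.64)(153.02) = 1686205.03 mm³
ΣAȲ = (22100.00)(65.00) + (-1256.64)(113.02) = 1294470.52 mm³
X̄ = 1686205.03 / 20843.36 = 80.90 mm
Ȳ = 1294470.52 / 20843.36 = 62.10 mm

X̄ = 80.90 mm, Ȳ = 62.10 mm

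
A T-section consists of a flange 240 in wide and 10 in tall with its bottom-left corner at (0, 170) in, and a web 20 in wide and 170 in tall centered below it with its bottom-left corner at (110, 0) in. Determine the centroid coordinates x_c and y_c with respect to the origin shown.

x_c = 120.00 in, y_c = 122.24 in

web: A = 20 × 170 = 3400.00, centroid at (120.00, 85.00).
flange: A = 240 × 10 = 2400.00, centroid at (120.00, 175.00).
ΣA = 5800.00 in²
ΣAx_c = (3400.00)(120.00) + (2400.00)(120.00) = 696000.00 in³
ΣAy_c = (3400.00)(85.00) + (2400.00)(175.00) = 709000.00 in³
x_c = 696000.00 / 5800.00 = 120.00 in
y_c = 709000.00 / 5800.00 = 122.24 in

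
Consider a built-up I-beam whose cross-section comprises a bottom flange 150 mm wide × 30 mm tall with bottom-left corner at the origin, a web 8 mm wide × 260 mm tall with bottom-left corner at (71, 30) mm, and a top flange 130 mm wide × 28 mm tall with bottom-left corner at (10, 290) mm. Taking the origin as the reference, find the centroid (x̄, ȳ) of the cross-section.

x̄ = 75.00 mm, ȳ = 147.44 mm

bottom flange: A = 150 × 30 = 4500.00, centroid at (75.00, 15.00).
web: A = 8 × 260 = 2080.00, centroid at (75.00, 160.00).
top flange: A = 130 × 28 = 3640.00, centroid at (75.00, 304.00).
ΣA = 10220.00 mm²
ΣAx̄ = (4500.00)(75.00) + (2080.00)(75.00) + (3640.00)(75.00) = 766500.00 mm³
ΣAȳ = (4500.00)(15.00) + (2080.00)(160.00) + (3640.00)(304.00) = 1506860.00 mm³
x̄ = 766500.00 / 10220.00 = 75.00 mm
ȳ = 1506860.00 / 10220.00 = 147.44 mm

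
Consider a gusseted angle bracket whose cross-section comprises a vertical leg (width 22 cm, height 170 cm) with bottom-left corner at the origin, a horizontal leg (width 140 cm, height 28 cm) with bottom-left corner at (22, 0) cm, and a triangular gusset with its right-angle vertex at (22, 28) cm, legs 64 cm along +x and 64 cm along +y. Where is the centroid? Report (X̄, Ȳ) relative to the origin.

X̄ = 50.53 cm, Ȳ = 48.81 cm

Part | A | x̄ᵢ | ȳᵢ | A·x̄ᵢ | A·ȳᵢ
vertical leg | 3740.00 | 11.00 | 85.00 | 41140.00 | 317900.00
horizontal leg | 3920.00 | 92.00 | 14.00 | 360640.00 | 54880.00
gusset | 2048.00 | 43.33 | 49.33 | 88746.67 | 101034.67
Σ | 9708.00 |  |  | 490526.67 | 473814.67
X̄ = 490526.67 / 9708.00 = 50.53 cm
Ȳ = 473814.67 / 9708.00 = 48.81 cm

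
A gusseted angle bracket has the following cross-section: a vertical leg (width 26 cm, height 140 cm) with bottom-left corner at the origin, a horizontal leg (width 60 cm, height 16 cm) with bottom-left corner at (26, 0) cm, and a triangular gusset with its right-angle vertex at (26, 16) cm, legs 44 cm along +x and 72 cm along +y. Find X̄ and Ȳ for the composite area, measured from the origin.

vertical leg: A = 26 × 140 = 3640.00, centroid at (13.00, 70.00).
horizontal leg: A = 60 × 16 = 960.00, centroid at (56.00, 8.00).
gusset: A = ½·44·72 = 1584.00, centroid at (40.67, 40.00).
ΣA = 6184.00 cm²
ΣAX̄ = (3640.00)(13.00) + (960.00)(56.00) + (1584.00)(40.67) = 165496.00 cm³
ΣAȲ = (3640.00)(70.00) + (960.00)(8.00) + (1584.00)(40.00) = 325840.00 cm³
X̄ = 165496.00 / 6184.00 = 26.76 cm
Ȳ = 325840.00 / 6184.00 = 52.69 cm

X̄ = 26.76 cm, Ȳ = 52.69 cm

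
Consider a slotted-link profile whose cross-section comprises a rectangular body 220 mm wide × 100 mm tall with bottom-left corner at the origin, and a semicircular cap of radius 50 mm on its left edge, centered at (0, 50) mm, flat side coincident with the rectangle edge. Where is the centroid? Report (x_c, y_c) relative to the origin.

x_c = 90.12 mm, y_c = 50.00 mm

Part | A | x̄ᵢ | ȳᵢ | A·x̄ᵢ | A·ȳᵢ
rectangular body | 22000.00 | 110.00 | 50.00 | 2420000.00 | 1100000.00
semicircular end | 3926.99 | -21.22 | 50.00 | -83333.33 | 196349.54
Σ | 25926.99 |  |  | 2336666.67 | 1296349.54
x_c = 2336666.67 / 25926.99 = 90.12 mm
y_c = 1296349.54 / 25926.99 = 50.00 mm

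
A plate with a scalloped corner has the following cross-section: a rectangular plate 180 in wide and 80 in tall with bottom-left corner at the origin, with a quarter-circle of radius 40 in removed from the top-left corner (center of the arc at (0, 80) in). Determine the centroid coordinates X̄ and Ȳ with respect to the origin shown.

Part | A | x̄ᵢ | ȳᵢ | A·x̄ᵢ | A·ȳᵢ
plate | 14400.00 | 90.00 | 40.00 | 1296000.00 | 576000.00
removed quarter-circle | -1256.64 | 16.98 | 63.02 | -21333.33 | -79197.63
Σ | 13143.36 |  |  | 1274666.67 | 496802.37
X̄ = 1274666.67 / 13143.36 = 96.98 in
Ȳ = 496802.37 / 13143.36 = 37.80 in

X̄ = 96.98 in, Ȳ = 37.80 in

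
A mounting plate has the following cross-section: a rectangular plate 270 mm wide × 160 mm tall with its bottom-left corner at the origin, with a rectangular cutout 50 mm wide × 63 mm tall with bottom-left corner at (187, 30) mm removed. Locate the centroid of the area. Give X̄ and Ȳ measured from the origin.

X̄ = 128.94 mm, Ȳ = 81.46 mm

plate: A = 270 × 160 = 43200.00, centroid at (135.00, 80.00).
hole: A = −(50 × 63) = -3150.00, centroid at (212.00, 61.50).
ΣA = 40050.00 mm²
ΣAX̄ = (43200.00)(135.00) + (-3150.00)(212.00) = 5164200.00 mm³
ΣAȲ = (43200.00)(80.00) + (-3150.00)(61.50) = 3262275.00 mm³
X̄ = 5164200.00 / 40050.00 = 128.94 mm
Ȳ = 3262275.00 / 40050.00 = 81.46 mm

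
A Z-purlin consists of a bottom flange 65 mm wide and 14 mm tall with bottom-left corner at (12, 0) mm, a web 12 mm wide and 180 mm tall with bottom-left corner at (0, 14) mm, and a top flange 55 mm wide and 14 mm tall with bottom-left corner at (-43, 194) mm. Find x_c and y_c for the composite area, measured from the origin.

Part | A | x̄ᵢ | ȳᵢ | A·x̄ᵢ | A·ȳᵢ
bottom flange | 910.00 | 44.50 | 7.00 | 40495.00 | 6370.00
web | 2160.00 | 6.00 | 104.00 | 12960.00 | 224640.00
top flange | 770.00 | -15.50 | 201.00 | -11935.00 | 154770.00
Σ | 3840.00 |  |  | 41520.00 | 385780.00
x_c = 41520.00 / 3840.00 = 10.81 mm
y_c = 385780.00 / 3840.00 = 100.46 mm

x_c = 10.81 mm, y_c = 100.46 mm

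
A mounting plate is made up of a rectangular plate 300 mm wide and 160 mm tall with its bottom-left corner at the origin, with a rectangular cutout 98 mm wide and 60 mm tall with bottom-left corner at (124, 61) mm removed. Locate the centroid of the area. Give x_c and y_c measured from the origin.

x_c = 146.79 mm, y_c = 78.46 mm

Part | A | x̄ᵢ | ȳᵢ | A·x̄ᵢ | A·ȳᵢ
plate | 48000.00 | 150.00 | 80.00 | 7200000.00 | 3840000.00
hole | -5880.00 | 173.00 | 91.00 | -1017240.00 | -535080.00
Σ | 42120.00 |  |  | 6182760.00 | 3304920.00
x_c = 6182760.00 / 42120.00 = 146.79 mm
y_c = 3304920.00 / 42120.00 = 78.46 mm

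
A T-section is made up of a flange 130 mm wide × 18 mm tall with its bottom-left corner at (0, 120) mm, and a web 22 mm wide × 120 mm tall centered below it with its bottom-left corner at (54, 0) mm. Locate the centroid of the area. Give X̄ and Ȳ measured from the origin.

X̄ = 65.00 mm, Ȳ = 92.42 mm

web: A = 22 × 120 = 2640.00, centroid at (65.00, 60.00).
flange: A = 130 × 18 = 2340.00, centroid at (65.00, 129.00).
ΣA = 4980.00 mm², ΣAX̄ = 323700.00 mm³, ΣAȲ = 460260.00 mm³.
X̄ = 323700.00/4980.00 = 65.00 mm; Ȳ = 460260.00/4980.00 = 92.42 mm.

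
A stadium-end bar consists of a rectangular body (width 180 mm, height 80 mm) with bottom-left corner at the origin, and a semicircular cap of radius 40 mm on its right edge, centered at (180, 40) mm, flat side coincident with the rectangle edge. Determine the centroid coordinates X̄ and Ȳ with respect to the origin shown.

X̄ = 105.90 mm, Ȳ = 40.00 mm

rectangular body: A = 180 × 80 = 14400.00, centroid at (90.00, 40.00).
semicircular end: A = ½π·40² = 2513.27, centroid at (196.98, 40.00).
ΣA = 16913.27 mm², ΣAX̄ = 1791056.01 mm³, ΣAȲ = 676530.96 mm³.
X̄ = 1791056.01/16913.27 = 105.90 mm; Ȳ = 676530.96/16913.27 = 40.00 mm.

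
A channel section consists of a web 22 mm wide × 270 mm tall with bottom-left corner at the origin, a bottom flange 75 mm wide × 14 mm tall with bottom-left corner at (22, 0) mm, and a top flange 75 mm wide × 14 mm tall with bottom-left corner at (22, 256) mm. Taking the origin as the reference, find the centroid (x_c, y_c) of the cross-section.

Part | A | x̄ᵢ | ȳᵢ | A·x̄ᵢ | A·ȳᵢ
web | 5940.00 | 11.00 | 135.00 | 65340.00 | 801900.00
bottom flange | 1050.00 | 59.50 | 7.00 | 62475.00 | 7350.00
top flange | 1050.00 | 59.50 | 263.00 | 62475.00 | 276150.00
Σ | 8040.00 |  |  | 190290.00 | 1085400.00
x_c = 190290.00 / 8040.00 = 23.67 mm
y_c = 1085400.00 / 8040.00 = 135.00 mm

x_c = 23.67 mm, y_c = 135.00 mm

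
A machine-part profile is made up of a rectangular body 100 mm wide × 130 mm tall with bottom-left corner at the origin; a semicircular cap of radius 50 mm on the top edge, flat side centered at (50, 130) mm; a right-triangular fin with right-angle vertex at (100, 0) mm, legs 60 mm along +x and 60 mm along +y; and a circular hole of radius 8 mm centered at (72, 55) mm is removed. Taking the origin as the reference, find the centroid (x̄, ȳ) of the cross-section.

rectangular body: A = 100 × 130 = 13000.00, centroid at (50.00, 65.00).
semicircular top: A = ½π·50² = 3926.99, centroid at (50.00, 151.22).
triangular fin: A = ½·60·60 = 1800.00, centroid at (120.00, 20.00).
hole: A = −π·8² = -201.06, centroid at (72.00, 55.00).
ΣA = 18525.93 mm²
ΣAx̄ = (13000.00)(50.00) + (3926.99)(50.00) + (1800.00)(120.00) + (-201.06)(72.00) = 1047873.08 mm³
ΣAȳ = (13000.00)(65.00) + (3926.99)(151.22) + (1800.00)(20.00) + (-201.06)(55.00) = 1463783.73 mm³
x̄ = 1047873.08 / 18525.93 = 56.56 mm
ȳ = 1463783.73 / 18525.93 = 79.01 mm

x̄ = 56.56 mm, ȳ = 79.01 mm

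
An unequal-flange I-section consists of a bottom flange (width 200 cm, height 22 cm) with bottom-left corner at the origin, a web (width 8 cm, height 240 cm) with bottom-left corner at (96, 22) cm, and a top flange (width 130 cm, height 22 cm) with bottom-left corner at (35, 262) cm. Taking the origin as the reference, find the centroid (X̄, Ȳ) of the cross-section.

Part | A | x̄ᵢ | ȳᵢ | A·x̄ᵢ | A·ȳᵢ
bottom flange | 4400.00 | 100.00 | 11.00 | 440000.00 | 48400.00
web | 1920.00 | 100.00 | 142.00 | 192000.00 | 272640.00
top flange | 2860.00 | 100.00 | 273.00 | 286000.00 | 780780.00
Σ | 9180.00 |  |  | 918000.00 | 1101820.00
X̄ = 918000.00 / 9180.00 = 100.00 cm
Ȳ = 1101820.00 / 9180.00 = 120.02 cm

X̄ = 100.00 cm, Ȳ = 120.02 cm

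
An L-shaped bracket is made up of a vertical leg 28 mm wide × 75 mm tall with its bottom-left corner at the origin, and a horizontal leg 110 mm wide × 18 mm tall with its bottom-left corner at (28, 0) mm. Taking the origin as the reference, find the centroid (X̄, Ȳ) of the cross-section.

vertical leg: A = 28 × 75 = 2100.00, centroid at (14.00, 37.50).
horizontal leg: A = 110 × 18 = 1980.00, centroid at (83.00, 9.00).
ΣA = 4080.00 mm², ΣAX̄ = 193740.00 mm³, ΣAȲ = 96570.00 mm³.
X̄ = 193740.00/4080.00 = 47.49 mm; Ȳ = 96570.00/4080.00 = 23.67 mm.

X̄ = 47.49 mm, Ȳ = 23.67 mm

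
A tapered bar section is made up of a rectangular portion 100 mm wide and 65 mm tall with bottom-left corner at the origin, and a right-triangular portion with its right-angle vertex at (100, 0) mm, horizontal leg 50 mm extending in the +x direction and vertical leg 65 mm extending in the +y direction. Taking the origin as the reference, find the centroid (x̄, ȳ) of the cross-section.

Part | A | x̄ᵢ | ȳᵢ | A·x̄ᵢ | A·ȳᵢ
rectangular portion | 6500.00 | 50.00 | 32.50 | 325000.00 | 211250.00
triangular portion | 1625.00 | 116.67 | 21.67 | 189583.33 | 35208.33
Σ | 8125.00 |  |  | 514583.33 | 246458.33
x̄ = 514583.33 / 8125.00 = 63.33 mm
ȳ = 246458.33 / 8125.00 = 30.33 mm

x̄ = 63.33 mm, ȳ = 30.33 mm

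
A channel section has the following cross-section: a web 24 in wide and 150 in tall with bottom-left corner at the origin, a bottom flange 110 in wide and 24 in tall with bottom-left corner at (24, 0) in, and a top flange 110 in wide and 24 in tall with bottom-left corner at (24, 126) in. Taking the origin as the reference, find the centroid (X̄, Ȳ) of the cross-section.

X̄ = 51.84 in, Ȳ = 75.00 in

web: A = 24 × 150 = 3600.00, centroid at (12.00, 75.00).
bottom flange: A = 110 × 24 = 2640.00, centroid at (79.00, 12.00).
top flange: A = 110 × 24 = 2640.00, centroid at (79.00, 138.00).
ΣA = 8880.00 in², ΣAX̄ = 460320.00 in³, ΣAȲ = 666000.00 in³.
X̄ = 460320.00/8880.00 = 51.84 in; Ȳ = 666000.00/8880.00 = 75.00 in.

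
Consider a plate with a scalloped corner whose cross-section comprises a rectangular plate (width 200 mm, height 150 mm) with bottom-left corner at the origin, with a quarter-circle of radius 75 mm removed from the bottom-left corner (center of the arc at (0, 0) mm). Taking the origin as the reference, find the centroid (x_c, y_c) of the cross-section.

x_c = 111.77 mm, y_c = 82.46 mm

plate: A = 200 × 150 = 30000.00, centroid at (100.00, 75.00).
removed quarter-circle: A = −¼π·75² = -4417.86, centroid at (31.83, 31.83).
ΣA = 25582.14 mm²
ΣAx_c = (30000.00)(100.00) + (-4417.86)(31.83) = 2859375.00 mm³
ΣAy_c = (30000.00)(75.00) + (-4417.86)(31.83) = 2109375.00 mm³
x_c = 2859375.00 / 25582.14 = 111.77 mm
y_c = 2109375.00 / 25582.14 = 82.46 mm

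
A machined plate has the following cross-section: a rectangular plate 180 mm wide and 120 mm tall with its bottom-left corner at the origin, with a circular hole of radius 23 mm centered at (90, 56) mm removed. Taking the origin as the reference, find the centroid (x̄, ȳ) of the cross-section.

x̄ = 90.00 mm, ȳ = 60.33 mm

plate: A = 180 × 120 = 21600.00, centroid at (90.00, 60.00).
hole: A = −π·23² = -1661.90, centroid at (90.00, 56.00).
ΣA = 19938.10 mm², ΣAx̄ = 1794428.77 mm³, ΣAȳ = 1202933.46 mm³.
x̄ = 1794428.77/19938.10 = 90.00 mm; ȳ = 1202933.46/19938.10 = 60.33 mm.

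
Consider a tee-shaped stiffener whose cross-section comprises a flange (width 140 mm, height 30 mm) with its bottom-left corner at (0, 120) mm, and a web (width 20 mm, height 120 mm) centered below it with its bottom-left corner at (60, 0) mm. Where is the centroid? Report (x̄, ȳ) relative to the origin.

web: A = 20 × 120 = 2400.00, centroid at (70.00, 60.00).
flange: A = 140 × 30 = 4200.00, centroid at (70.00, 135.00).
ΣA = 6600.00 mm²
ΣAx̄ = (2400.00)(70.00) + (4200.00)(70.00) = 462000.00 mm³
ΣAȳ = (2400.00)(60.00) + (4200.00)(135.00) = 711000.00 mm³
x̄ = 462000.00 / 6600.00 = 70.00 mm
ȳ = 711000.00 / 6600.00 = 107.73 mm

x̄ = 70.00 mm, ȳ = 107.73 mm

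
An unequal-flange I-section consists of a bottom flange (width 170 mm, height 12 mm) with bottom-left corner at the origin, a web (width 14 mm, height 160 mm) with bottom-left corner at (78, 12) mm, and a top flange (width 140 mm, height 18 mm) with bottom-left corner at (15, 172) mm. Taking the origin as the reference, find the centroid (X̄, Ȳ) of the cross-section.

X̄ = 85.00 mm, Ȳ = 99.18 mm

bottom flange: A = 170 × 12 = 2040.00, centroid at (85.00, 6.00).
web: A = 14 × 160 = 2240.00, centroid at (85.00, 92.00).
top flange: A = 140 × 18 = 2520.00, centroid at (85.00, 181.00).
ΣA = 6800.00 mm²
ΣAX̄ = (2040.00)(85.00) + (2240.00)(85.00) + (2520.00)(85.00) = 578000.00 mm³
ΣAȲ = (2040.00)(6.00) + (2240.00)(92.00) + (2520.00)(181.00) = 674440.00 mm³
X̄ = 578000.00 / 6800.00 = 85.00 mm
Ȳ = 674440.00 / 6800.00 = 99.18 mm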